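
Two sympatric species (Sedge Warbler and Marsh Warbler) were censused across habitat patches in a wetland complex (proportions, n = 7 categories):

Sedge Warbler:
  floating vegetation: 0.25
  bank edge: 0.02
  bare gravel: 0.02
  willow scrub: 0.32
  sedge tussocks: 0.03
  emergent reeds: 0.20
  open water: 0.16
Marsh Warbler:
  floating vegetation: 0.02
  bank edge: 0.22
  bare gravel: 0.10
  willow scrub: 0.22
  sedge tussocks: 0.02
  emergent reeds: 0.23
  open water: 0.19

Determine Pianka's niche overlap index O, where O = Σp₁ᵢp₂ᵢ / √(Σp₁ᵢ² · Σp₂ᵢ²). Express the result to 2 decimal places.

Σ p₁ᵢp₂ᵢ = 0.0050 + 0.0044 + 0.0020 + 0.0704 + 0.0006 + 0.0460 + 0.0304 = 0.1588
Σp_1ᵢ² = 0.25² + 0.02² + 0.02² + 0.32² + 0.03² + 0.20² + 0.16² = 0.0625 + 0.0004 + 0.0004 + 0.1024 + 0.0009 + 0.0400 + 0.0256 = 0.2322
Σp_2ᵢ² = 0.02² + 0.22² + 0.10² + 0.22² + 0.02² + 0.23² + 0.19² = 0.0004 + 0.0484 + 0.0100 + 0.0484 + 0.0004 + 0.0529 + 0.0361 = 0.1966
O = 0.1588 / √(0.2322 × 0.1966) = 0.1588 / 0.21366 = 0.7432

0.74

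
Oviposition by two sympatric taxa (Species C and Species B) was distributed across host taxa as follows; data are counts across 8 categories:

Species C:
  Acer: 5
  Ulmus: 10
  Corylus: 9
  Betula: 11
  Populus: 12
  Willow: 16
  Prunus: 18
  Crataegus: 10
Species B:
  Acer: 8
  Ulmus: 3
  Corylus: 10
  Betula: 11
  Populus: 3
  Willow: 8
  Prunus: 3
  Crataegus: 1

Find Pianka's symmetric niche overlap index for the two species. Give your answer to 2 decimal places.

Proportions for Species C (n=91): 5/91=0.0549, 10/91=0.1099, 9/91=0.0989, 11/91=0.1209, 12/91=0.1319, 16/91=0.1758, 18/91=0.1978, 10/91=0.1099
Proportions for Species B (n=47): 8/47=0.1702, 3/47=0.0638, 10/47=0.2128, 11/47=0.2340, 3/47=0.0638, 8/47=0.1702, 3/47=0.0638, 1/47=0.0213
Σ p₁ᵢp₂ᵢ = 0.009344 + 0.007012 + 0.021046 + 0.028291 + 0.008415 + 0.029921 + 0.012620 + 0.002341 = 0.118990
Σp_1ᵢ² = 0.0549² + 0.1099² + 0.0989² + 0.1209² + 0.1319² + 0.1758² + 0.1978² + 0.1099² = 0.003014 + 0.012078 + 0.009781 + 0.014617 + 0.017398 + 0.030906 + 0.039125 + 0.012078 = 0.138997
Σp_2ᵢ² = 0.1702² + 0.0638² + 0.2128² + 0.2340² + 0.0638² + 0.1702² + 0.0638² + 0.0213² = 0.028968 + 0.004070 + 0.045284 + 0.054756 + 0.004070 + 0.028968 + 0.004070 + 0.000454 = 0.170640
O = 0.118990 / √(0.138997 × 0.170640) = 0.118990 / 0.1540079 = 0.7726

0.77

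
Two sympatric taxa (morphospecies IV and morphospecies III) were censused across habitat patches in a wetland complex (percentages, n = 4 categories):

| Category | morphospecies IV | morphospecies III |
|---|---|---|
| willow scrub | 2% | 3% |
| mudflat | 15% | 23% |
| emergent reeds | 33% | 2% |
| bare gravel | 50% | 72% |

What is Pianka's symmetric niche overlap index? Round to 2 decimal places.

Convert percentages to proportions (divide by 100).
Σ p₁ᵢp₂ᵢ = 0.0006 + 0.0345 + 0.0066 + 0.3600 = 0.4017
Σp_1ᵢ² = 0.02² + 0.15² + 0.33² + 0.50² = 0.0004 + 0.0225 + 0.1089 + 0.2500 = 0.3818
Σp_2ᵢ² = 0.03² + 0.23² + 0.02² + 0.72² = 0.0009 + 0.0529 + 0.0004 + 0.5184 = 0.5726
O = 0.4017 / √(0.3818 × 0.5726) = 0.4017 / 0.46757 = 0.8591

0.86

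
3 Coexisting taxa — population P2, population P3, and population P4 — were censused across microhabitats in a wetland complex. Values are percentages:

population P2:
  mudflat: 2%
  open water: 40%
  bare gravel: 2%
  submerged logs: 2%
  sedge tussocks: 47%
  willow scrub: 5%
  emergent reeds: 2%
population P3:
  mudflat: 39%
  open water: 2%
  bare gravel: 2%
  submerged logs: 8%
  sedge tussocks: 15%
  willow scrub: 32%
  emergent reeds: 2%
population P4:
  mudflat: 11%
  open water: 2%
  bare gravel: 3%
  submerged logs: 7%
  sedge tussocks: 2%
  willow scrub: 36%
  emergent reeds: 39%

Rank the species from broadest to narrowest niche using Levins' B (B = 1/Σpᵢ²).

population P3 > population P4 > population P2

Convert percentages to proportions (divide by 100).
Σp_P2ᵢ² = 0.02² + 0.40² + 0.02² + 0.02² + 0.47² + 0.05² + 0.02² = 0.0004 + 0.1600 + 0.0004 + 0.0004 + 0.2209 + 0.0025 + 0.0004 = 0.3850
B_P2 = 1 / 0.3850 = 2.5974
Σp_P3ᵢ² = 0.39² + 0.02² + 0.02² + 0.08² + 0.15² + 0.32² + 0.02² = 0.1521 + 0.0004 + 0.0004 + 0.0064 + 0.0225 + 0.1024 + 0.0004 = 0.2846
B_P3 = 1 / 0.2846 = 3.5137
Σp_P4ᵢ² = 0.11² + 0.02² + 0.03² + 0.07² + 0.02² + 0.36² + 0.39² = 0.0121 + 0.0004 + 0.0009 + 0.0049 + 0.0004 + 0.1296 + 0.1521 = 0.3004
B_P4 = 1 / 0.3004 = 3.3289
Ranking by B (broadest → narrowest): population P3 (3.51) > population P4 (3.33) > population P2 (2.60)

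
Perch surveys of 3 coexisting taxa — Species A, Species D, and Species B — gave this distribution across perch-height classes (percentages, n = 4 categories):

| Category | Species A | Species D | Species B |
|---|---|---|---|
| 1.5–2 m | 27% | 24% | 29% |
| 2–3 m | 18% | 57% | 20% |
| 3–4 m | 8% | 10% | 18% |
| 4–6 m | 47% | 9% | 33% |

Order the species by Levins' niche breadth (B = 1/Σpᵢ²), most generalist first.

Species B > Species A > Species D

Convert percentages to proportions (divide by 100).
Σp_Aᵢ² = 0.27² + 0.18² + 0.08² + 0.47² = 0.0729 + 0.0324 + 0.0064 + 0.2209 = 0.3326
B_A = 1 / 0.3326 = 3.0066
Σp_Dᵢ² = 0.24² + 0.57² + 0.10² + 0.09² = 0.0576 + 0.3249 + 0.0100 + 0.0081 = 0.4006
B_D = 1 / 0.4006 = 2.4963
Σp_Bᵢ² = 0.29² + 0.20² + 0.18² + 0.33² = 0.0841 + 0.0400 + 0.0324 + 0.1089 = 0.2654
B_B = 1 / 0.2654 = 3.7679
Ranking by B (broadest → narrowest): Species B (3.77) > Species A (3.01) > Species D (2.50)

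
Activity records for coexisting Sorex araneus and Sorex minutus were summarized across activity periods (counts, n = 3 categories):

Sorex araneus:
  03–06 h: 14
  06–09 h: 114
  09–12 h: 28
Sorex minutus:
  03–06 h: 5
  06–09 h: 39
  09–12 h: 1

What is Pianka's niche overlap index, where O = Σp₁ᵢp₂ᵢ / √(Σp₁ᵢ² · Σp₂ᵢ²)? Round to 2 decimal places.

0.98

Proportions for Sorex araneus (n=156): 14/156=0.0897, 114/156=0.7308, 28/156=0.1795
Proportions for Sorex minutus (n=45): 5/45=0.1111, 39/45=0.8667, 1/45=0.0222
Σ p₁ᵢp₂ᵢ = 0.009966 + 0.633384 + 0.003985 = 0.647335
Σp_1ᵢ² = 0.0897² + 0.7308² + 0.1795² = 0.008046 + 0.534069 + 0.032220 = 0.574335
Σp_2ᵢ² = 0.1111² + 0.8667² + 0.0222² = 0.012343 + 0.751169 + 0.000493 = 0.764005
O = 0.647335 / √(0.574335 × 0.764005) = 0.647335 / 0.6624159 = 0.9772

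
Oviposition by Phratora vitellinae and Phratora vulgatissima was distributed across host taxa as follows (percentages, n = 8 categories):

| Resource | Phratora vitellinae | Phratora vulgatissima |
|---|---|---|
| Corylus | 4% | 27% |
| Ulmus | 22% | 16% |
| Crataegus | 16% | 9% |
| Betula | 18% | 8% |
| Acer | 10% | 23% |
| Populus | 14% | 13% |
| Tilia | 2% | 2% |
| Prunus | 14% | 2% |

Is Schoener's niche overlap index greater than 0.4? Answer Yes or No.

Yes

Convert percentages to proportions (divide by 100).
Σ|p₁ᵢ − p₂ᵢ| = 0.23 + 0.06 + 0.07 + 0.10 + 0.13 + 0.01 + 0.00 + 0.12 = 0.72
D = 1 − ½ × 0.72 = 1 − 0.360 = 0.6400
D = 0.6400 > 0.4 → Yes.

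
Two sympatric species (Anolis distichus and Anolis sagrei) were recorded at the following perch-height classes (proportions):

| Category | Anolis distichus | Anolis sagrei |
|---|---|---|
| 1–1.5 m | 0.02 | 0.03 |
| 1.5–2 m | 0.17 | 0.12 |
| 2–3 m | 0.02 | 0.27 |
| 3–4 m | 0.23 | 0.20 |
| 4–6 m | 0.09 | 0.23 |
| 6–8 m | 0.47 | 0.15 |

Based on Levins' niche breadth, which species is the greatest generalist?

Σp_distᵢ² = 0.02² + 0.17² + 0.02² + 0.23² + 0.09² + 0.47² = 0.0004 + 0.0289 + 0.0004 + 0.0529 + 0.0081 + 0.2209 = 0.3116
B_dist = 1 / 0.3116 = 3.2092
Σp_sagrᵢ² = 0.03² + 0.12² + 0.27² + 0.20² + 0.23² + 0.15² = 0.0009 + 0.0144 + 0.0729 + 0.0400 + 0.0529 + 0.0225 = 0.2036
B_sagr = 1 / 0.2036 = 4.9116
Highest B → broadest niche (most generalist): Anolis sagrei (B = 4.91).

Anolis sagrei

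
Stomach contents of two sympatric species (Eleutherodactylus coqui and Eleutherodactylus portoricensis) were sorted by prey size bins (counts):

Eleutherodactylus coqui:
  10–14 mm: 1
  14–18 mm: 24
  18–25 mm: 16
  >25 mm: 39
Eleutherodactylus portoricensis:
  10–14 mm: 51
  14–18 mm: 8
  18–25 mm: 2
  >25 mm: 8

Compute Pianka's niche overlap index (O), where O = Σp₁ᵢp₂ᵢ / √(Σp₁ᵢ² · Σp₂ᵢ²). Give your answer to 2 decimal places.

Proportions for Eleutherodactylus coqui (n=80): 1/80=0.0125, 24/80=0.3000, 16/80=0.2000, 39/80=0.4875
Proportions for Eleutherodactylus portoricensis (n=69): 51/69=0.7391, 8/69=0.1159, 2/69=0.0290, 8/69=0.1159
Σ p₁ᵢp₂ᵢ = 0.009239 + 0.034770 + 0.005800 + 0.056501 = 0.106310
Σp_1ᵢ² = 0.0125² + 0.3000² + 0.2000² + 0.4875² = 0.000156 + 0.090000 + 0.040000 + 0.237656 = 0.367812
Σp_2ᵢ² = 0.7391² + 0.1159² + 0.0290² + 0.1159² = 0.546269 + 0.013433 + 0.000841 + 0.013433 = 0.573976
O = 0.106310 / √(0.367812 × 0.573976) = 0.106310 / 0.4594728 = 0.2314

0.23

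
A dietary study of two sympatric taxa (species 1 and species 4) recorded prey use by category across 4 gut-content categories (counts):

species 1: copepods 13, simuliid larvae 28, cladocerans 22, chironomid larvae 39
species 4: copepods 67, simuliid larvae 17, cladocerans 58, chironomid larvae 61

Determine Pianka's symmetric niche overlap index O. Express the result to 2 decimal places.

Proportions for species 1 (n=102): 13/102=0.1275, 28/102=0.2745, 22/102=0.2157, 39/102=0.3824
Proportions for species 4 (n=203): 67/203=0.3300, 17/203=0.0837, 58/203=0.2857, 61/203=0.3005
Σ p₁ᵢp₂ᵢ = 0.042075 + 0.022976 + 0.061625 + 0.114911 = 0.241587
Σp_1ᵢ² = 0.1275² + 0.2745² + 0.2157² + 0.3824² = 0.016256 + 0.075350 + 0.046526 + 0.146230 = 0.284362
Σp_2ᵢ² = 0.3300² + 0.0837² + 0.2857² + 0.3005² = 0.108900 + 0.007006 + 0.081624 + 0.090300 = 0.287830
O = 0.241587 / √(0.284362 × 0.287830) = 0.241587 / 0.2860907 = 0.8444

0.84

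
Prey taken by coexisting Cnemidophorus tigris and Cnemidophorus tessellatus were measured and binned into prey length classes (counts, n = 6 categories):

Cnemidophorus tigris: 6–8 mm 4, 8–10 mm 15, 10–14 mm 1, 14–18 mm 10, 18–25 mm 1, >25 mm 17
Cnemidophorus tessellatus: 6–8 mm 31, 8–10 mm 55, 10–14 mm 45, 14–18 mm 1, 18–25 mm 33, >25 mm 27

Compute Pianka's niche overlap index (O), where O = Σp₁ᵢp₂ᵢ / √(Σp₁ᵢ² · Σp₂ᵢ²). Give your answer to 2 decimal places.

0.67

Proportions for Cnemidophorus tigris (n=48): 4/48=0.0833, 15/48=0.3125, 1/48=0.0208, 10/48=0.2083, 1/48=0.0208, 17/48=0.3542
Proportions for Cnemidophorus tessellatus (n=192): 31/192=0.1615, 55/192=0.2865, 45/192=0.2344, 1/192=0.0052, 33/192=0.1719, 27/192=0.1406
Σ p₁ᵢp₂ᵢ = 0.013453 + 0.089531 + 0.004876 + 0.001083 + 0.003576 + 0.049801 = 0.162320
Σp_1ᵢ² = 0.0833² + 0.3125² + 0.0208² + 0.2083² + 0.0208² + 0.3542² = 0.006939 + 0.097656 + 0.000433 + 0.043389 + 0.000433 + 0.125458 = 0.274308
Σp_2ᵢ² = 0.1615² + 0.2865² + 0.2344² + 0.0052² + 0.1719² + 0.1406² = 0.026082 + 0.082082 + 0.054943 + 0.000027 + 0.029550 + 0.019768 = 0.212452
O = 0.162320 / √(0.274308 × 0.212452) = 0.162320 / 0.2414069 = 0.6724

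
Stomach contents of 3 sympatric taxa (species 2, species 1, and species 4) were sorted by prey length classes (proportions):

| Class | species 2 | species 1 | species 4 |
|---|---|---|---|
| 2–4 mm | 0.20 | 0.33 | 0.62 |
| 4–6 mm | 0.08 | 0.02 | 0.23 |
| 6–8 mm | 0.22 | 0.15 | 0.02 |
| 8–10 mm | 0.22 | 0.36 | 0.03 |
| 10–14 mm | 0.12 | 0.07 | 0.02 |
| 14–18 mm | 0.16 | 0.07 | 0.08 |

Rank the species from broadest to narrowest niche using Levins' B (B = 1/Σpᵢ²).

species 2 > species 1 > species 4

Σp_2ᵢ² = 0.20² + 0.08² + 0.22² + 0.22² + 0.12² + 0.16² = 0.0400 + 0.0064 + 0.0484 + 0.0484 + 0.0144 + 0.0256 = 0.1832
B_2 = 1 / 0.1832 = 5.4585
Σp_1ᵢ² = 0.33² + 0.02² + 0.15² + 0.36² + 0.07² + 0.07² = 0.1089 + 0.0004 + 0.0225 + 0.1296 + 0.0049 + 0.0049 = 0.2712
B_1 = 1 / 0.2712 = 3.6873
Σp_4ᵢ² = 0.62² + 0.23² + 0.02² + 0.03² + 0.02² + 0.08² = 0.3844 + 0.0529 + 0.0004 + 0.0009 + 0.0004 + 0.0064 = 0.4454
B_4 = 1 / 0.4454 = 2.2452
Ranking by B (broadest → narrowest): species 2 (5.46) > species 1 (3.69) > species 4 (2.25)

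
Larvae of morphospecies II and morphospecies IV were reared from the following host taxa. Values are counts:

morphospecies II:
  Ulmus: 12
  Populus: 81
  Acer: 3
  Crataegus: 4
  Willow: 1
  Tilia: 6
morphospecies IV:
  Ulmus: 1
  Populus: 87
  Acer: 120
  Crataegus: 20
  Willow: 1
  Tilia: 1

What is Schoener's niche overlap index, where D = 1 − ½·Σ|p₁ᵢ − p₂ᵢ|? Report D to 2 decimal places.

Proportions for morphospecies II (n=107): 12/107=0.1121, 81/107=0.7570, 3/107=0.0280, 4/107=0.0374, 1/107=0.0093, 6/107=0.0561
Proportions for morphospecies IV (n=230): 1/230=0.0043, 87/230=0.3783, 120/230=0.5217, 20/230=0.0870, 1/230=0.0043, 1/230=0.0043
Σ|p₁ᵢ − p₂ᵢ| = 0.1078 + 0.3787 + 0.4937 + 0.0496 + 0.0050 + 0.0518 = 1.0866
D = 1 − ½ × 1.0866 = 1 − 0.54330 = 0.45670

0.46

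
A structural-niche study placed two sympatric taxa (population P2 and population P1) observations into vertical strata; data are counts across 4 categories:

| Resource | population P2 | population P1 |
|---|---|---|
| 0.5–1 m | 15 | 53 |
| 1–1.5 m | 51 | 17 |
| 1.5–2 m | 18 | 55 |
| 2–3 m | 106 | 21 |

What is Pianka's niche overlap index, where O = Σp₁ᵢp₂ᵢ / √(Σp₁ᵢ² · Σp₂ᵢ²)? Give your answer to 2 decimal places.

0.50

Proportions for population P2 (n=190): 15/190=0.0789, 51/190=0.2684, 18/190=0.0947, 106/190=0.5579
Proportions for population P1 (n=146): 53/146=0.3630, 17/146=0.1164, 55/146=0.3767, 21/146=0.1438
Σ p₁ᵢp₂ᵢ = 0.028641 + 0.031242 + 0.035673 + 0.080226 = 0.175782
Σp_1ᵢ² = 0.0789² + 0.2684² + 0.0947² + 0.5579² = 0.006225 + 0.072039 + 0.008968 + 0.311252 = 0.398484
Σp_2ᵢ² = 0.3630² + 0.1164² + 0.3767² + 0.1438² = 0.131769 + 0.013549 + 0.141903 + 0.020678 = 0.307899
O = 0.175782 / √(0.398484 × 0.307899) = 0.175782 / 0.3502754 = 0.5018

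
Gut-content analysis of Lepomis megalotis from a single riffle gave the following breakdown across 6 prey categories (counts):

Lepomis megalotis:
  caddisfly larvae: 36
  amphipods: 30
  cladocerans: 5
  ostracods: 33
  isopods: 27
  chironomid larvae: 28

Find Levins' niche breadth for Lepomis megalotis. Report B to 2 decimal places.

5.24

Proportions for Lepomis megalotis (n=159): 36/159=0.2264, 30/159=0.1887, 5/159=0.0314, 33/159=0.2075, 27/159=0.1698, 28/159=0.1761
Σpᵢ² = 0.2264² + 0.1887² + 0.0314² + 0.2075² + 0.1698² + 0.1761² = 0.051257 + 0.035608 + 0.000986 + 0.043056 + 0.028832 + 0.031011 = 0.190750
B = 1 / 0.190750 = 5.2425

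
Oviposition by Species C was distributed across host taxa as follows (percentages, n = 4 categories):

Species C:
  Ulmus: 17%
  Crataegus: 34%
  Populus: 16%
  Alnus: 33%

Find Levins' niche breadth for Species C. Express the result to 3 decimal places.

Convert percentages to proportions (divide by 100).
Σpᵢ² = 0.17² + 0.34² + 0.16² + 0.33² = 0.0289 + 0.1156 + 0.0256 + 0.1089 = 0.2790
B = 1 / 0.2790 = 3.58423

3.584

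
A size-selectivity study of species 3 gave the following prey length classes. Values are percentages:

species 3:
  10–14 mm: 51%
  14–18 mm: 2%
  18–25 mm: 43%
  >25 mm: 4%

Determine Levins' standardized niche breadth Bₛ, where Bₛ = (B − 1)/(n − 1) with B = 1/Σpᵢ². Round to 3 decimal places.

0.412

Convert percentages to proportions (divide by 100).
Σpᵢ² = 0.51² + 0.02² + 0.43² + 0.04² = 0.2601 + 0.0004 + 0.1849 + 0.0016 = 0.4470
B = 1 / 0.4470 = 2.23714
Bₛ = (B − 1)/(n − 1) = (2.23714 − 1)/(4 − 1) = 1.23714/3 = 0.41238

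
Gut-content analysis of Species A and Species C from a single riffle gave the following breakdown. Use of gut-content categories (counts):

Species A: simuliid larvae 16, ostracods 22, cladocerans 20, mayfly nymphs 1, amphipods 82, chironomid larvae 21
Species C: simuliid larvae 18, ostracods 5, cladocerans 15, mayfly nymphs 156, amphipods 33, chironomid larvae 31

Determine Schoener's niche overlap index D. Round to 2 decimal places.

0.40

Proportions for Species A (n=162): 16/162=0.0988, 22/162=0.1358, 20/162=0.1235, 1/162=0.0062, 82/162=0.5062, 21/162=0.1296
Proportions for Species C (n=258): 18/258=0.0698, 5/258=0.0194, 15/258=0.0581, 156/258=0.6047, 33/258=0.1279, 31/258=0.1202
Σ|p₁ᵢ − p₂ᵢ| = 0.0290 + 0.1164 + 0.0654 + 0.5985 + 0.3783 + 0.0094 = 1.1970
D = 1 − ½ × 1.1970 = 1 − 0.59850 = 0.40150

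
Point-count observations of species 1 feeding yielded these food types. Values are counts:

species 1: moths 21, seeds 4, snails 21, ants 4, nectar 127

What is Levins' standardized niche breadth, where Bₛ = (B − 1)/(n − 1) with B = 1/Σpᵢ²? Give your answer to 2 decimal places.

Proportions for species 1 (n=177): 21/177=0.1186, 4/177=0.0226, 21/177=0.1186, 4/177=0.0226, 127/177=0.7175
Σpᵢ² = 0.1186² + 0.0226² + 0.1186² + 0.0226² + 0.7175² = 0.014066 + 0.000511 + 0.014066 + 0.000511 + 0.514806 = 0.543960
B = 1 / 0.543960 = 1.8384
Bₛ = (B − 1)/(n − 1) = (1.8384 − 1)/(5 − 1) = 0.8384/4 = 0.2096

0.21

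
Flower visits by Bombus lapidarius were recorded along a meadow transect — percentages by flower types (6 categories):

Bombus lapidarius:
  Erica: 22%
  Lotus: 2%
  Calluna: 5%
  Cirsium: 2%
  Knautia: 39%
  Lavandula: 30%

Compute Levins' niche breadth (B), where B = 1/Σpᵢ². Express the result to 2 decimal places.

3.40

Convert percentages to proportions (divide by 100).
Σpᵢ² = 0.22² + 0.02² + 0.05² + 0.02² + 0.39² + 0.30² = 0.0484 + 0.0004 + 0.0025 + 0.0004 + 0.1521 + 0.0900 = 0.2938
B = 1 / 0.2938 = 3.4037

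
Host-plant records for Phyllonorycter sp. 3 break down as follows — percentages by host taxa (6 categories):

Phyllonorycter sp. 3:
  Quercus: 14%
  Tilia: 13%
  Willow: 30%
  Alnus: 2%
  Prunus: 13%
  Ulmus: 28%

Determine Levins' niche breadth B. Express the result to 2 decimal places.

Convert percentages to proportions (divide by 100).
Σpᵢ² = 0.14² + 0.13² + 0.30² + 0.02² + 0.13² + 0.28² = 0.0196 + 0.0169 + 0.0900 + 0.0004 + 0.0169 + 0.0784 = 0.2222
B = 1 / 0.2222 = 4.5005

4.50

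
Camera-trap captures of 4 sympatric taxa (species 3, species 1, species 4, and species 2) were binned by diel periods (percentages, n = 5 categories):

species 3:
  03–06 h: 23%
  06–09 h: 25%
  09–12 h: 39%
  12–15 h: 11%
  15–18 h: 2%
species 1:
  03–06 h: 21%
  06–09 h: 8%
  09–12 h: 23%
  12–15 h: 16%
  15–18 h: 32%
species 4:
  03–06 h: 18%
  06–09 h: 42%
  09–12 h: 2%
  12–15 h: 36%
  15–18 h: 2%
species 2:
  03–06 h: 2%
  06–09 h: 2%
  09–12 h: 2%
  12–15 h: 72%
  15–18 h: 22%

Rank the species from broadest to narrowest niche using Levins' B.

Convert percentages to proportions (divide by 100).
Σp_3ᵢ² = 0.23² + 0.25² + 0.39² + 0.11² + 0.02² = 0.0529 + 0.0625 + 0.1521 + 0.0121 + 0.0004 = 0.2800
B_3 = 1 / 0.2800 = 3.5714
Σp_1ᵢ² = 0.21² + 0.08² + 0.23² + 0.16² + 0.32² = 0.0441 + 0.0064 + 0.0529 + 0.0256 + 0.1024 = 0.2314
B_1 = 1 / 0.2314 = 4.3215
Σp_4ᵢ² = 0.18² + 0.42² + 0.02² + 0.36² + 0.02² = 0.0324 + 0.1764 + 0.0004 + 0.1296 + 0.0004 = 0.3392
B_4 = 1 / 0.3392 = 2.9481
Σp_2ᵢ² = 0.02² + 0.02² + 0.02² + 0.72² + 0.22² = 0.0004 + 0.0004 + 0.0004 + 0.5184 + 0.0484 = 0.5680
B_2 = 1 / 0.5680 = 1.7606
Ranking by B (broadest → narrowest): species 1 (4.32) > species 3 (3.57) > species 4 (2.95) > species 2 (1.76)

species 1 > species 3 > species 4 > species 2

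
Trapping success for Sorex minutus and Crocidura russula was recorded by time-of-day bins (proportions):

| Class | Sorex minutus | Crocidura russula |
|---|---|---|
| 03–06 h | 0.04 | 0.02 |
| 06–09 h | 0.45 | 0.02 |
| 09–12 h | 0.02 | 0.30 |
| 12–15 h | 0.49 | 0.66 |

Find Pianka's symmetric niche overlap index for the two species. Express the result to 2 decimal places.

0.70

Σ p₁ᵢp₂ᵢ = 0.0008 + 0.0090 + 0.0060 + 0.3234 = 0.3392
Σp_1ᵢ² = 0.04² + 0.45² + 0.02² + 0.49² = 0.0016 + 0.2025 + 0.0004 + 0.2401 = 0.4446
Σp_2ᵢ² = 0.02² + 0.02² + 0.30² + 0.66² = 0.0004 + 0.0004 + 0.0900 + 0.4356 = 0.5264
O = 0.3392 / √(0.4446 × 0.5264) = 0.3392 / 0.48377 = 0.7012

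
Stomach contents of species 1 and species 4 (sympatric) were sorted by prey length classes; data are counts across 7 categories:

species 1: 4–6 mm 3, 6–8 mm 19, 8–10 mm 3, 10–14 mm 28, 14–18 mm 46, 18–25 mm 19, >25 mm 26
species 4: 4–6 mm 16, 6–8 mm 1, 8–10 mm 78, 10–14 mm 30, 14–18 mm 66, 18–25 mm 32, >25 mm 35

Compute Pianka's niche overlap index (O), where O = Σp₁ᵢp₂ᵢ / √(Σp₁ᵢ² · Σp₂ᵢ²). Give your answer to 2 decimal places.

Proportions for species 1 (n=144): 3/144=0.0208, 19/144=0.1319, 3/144=0.0208, 28/144=0.1944, 46/144=0.3194, 19/144=0.1319, 26/144=0.1806
Proportions for species 4 (n=258): 16/258=0.0620, 1/258=0.0039, 78/258=0.3023, 30/258=0.1163, 66/258=0.2558, 32/258=0.1240, 35/258=0.1357
Σ p₁ᵢp₂ᵢ = 0.001290 + 0.000514 + 0.006288 + 0.022609 + 0.081703 + 0.016356 + 0.024507 = 0.153267
Σp_1ᵢ² = 0.0208² + 0.1319² + 0.0208² + 0.1944² + 0.3194² + 0.1319² + 0.1806² = 0.000433 + 0.017398 + 0.000433 + 0.037791 + 0.102016 + 0.017398 + 0.032616 = 0.208085
Σp_2ᵢ² = 0.0620² + 0.0039² + 0.3023² + 0.1163² + 0.2558² + 0.1240² + 0.1357² = 0.003844 + 0.000015 + 0.091385 + 0.013526 + 0.065434 + 0.015376 + 0.018414 = 0.207994
O = 0.153267 / √(0.208085 × 0.207994) = 0.153267 / 0.2080395 = 0.7367

0.74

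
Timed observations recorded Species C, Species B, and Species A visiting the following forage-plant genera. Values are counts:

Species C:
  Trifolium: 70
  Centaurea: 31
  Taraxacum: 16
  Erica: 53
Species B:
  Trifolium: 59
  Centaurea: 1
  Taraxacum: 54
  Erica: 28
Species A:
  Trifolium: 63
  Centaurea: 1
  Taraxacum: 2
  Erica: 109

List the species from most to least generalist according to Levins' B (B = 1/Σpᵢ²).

Proportions for Species C (n=170): 70/170=0.4118, 31/170=0.1824, 16/170=0.0941, 53/170=0.3118
Proportions for Species B (n=142): 59/142=0.4155, 1/142=0.0070, 54/142=0.3803, 28/142=0.1972
Proportions for Species A (n=175): 63/175=0.3600, 1/175=0.0057, 2/175=0.0114, 109/175=0.6229
Σp_Cᵢ² = 0.4118² + 0.1824² + 0.0941² + 0.3118² = 0.169579 + 0.033270 + 0.008855 + 0.097219 = 0.308923
B_C = 1 / 0.308923 = 3.2371
Σp_Bᵢ² = 0.4155² + 0.0070² + 0.3803² + 0.1972² = 0.172640 + 0.000049 + 0.144628 + 0.038888 = 0.356205
B_B = 1 / 0.356205 = 2.8074
Σp_Aᵢ² = 0.3600² + 0.0057² + 0.0114² + 0.6229² = 0.129600 + 0.000032 + 0.000130 + 0.388004 = 0.517766
B_A = 1 / 0.517766 = 1.9314
Ranking by B (broadest → narrowest): Species C (3.24) > Species B (2.81) > Species A (1.93)

Species C > Species B > Species A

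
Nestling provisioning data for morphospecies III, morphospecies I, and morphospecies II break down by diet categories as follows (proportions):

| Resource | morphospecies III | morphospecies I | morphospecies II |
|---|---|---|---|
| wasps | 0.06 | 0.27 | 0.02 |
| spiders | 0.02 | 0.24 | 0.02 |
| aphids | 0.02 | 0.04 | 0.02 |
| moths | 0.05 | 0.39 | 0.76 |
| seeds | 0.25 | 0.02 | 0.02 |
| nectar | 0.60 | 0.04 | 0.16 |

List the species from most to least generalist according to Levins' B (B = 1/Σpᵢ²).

morphospecies I > morphospecies III > morphospecies II

Σp_IIIᵢ² = 0.06² + 0.02² + 0.02² + 0.05² + 0.25² + 0.60² = 0.0036 + 0.0004 + 0.0004 + 0.0025 + 0.0625 + 0.3600 = 0.4294
B_III = 1 / 0.4294 = 2.3288
Σp_Iᵢ² = 0.27² + 0.24² + 0.04² + 0.39² + 0.02² + 0.04² = 0.0729 + 0.0576 + 0.0016 + 0.1521 + 0.0004 + 0.0016 = 0.2862
B_I = 1 / 0.2862 = 3.4941
Σp_IIᵢ² = 0.02² + 0.02² + 0.02² + 0.76² + 0.02² + 0.16² = 0.0004 + 0.0004 + 0.0004 + 0.5776 + 0.0004 + 0.0256 = 0.6048
B_II = 1 / 0.6048 = 1.6534
Ranking by B (broadest → narrowest): morphospecies I (3.49) > morphospecies III (2.33) > morphospecies II (1.65)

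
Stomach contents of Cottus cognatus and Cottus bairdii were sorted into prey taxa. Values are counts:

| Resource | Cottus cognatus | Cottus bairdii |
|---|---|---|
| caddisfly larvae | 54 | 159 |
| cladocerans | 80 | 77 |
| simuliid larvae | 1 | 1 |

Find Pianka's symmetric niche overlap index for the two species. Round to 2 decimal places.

Proportions for Cottus cognatus (n=135): 54/135=0.4000, 80/135=0.5926, 1/135=0.0074
Proportions for Cottus bairdii (n=237): 159/237=0.6709, 77/237=0.3249, 1/237=0.0042
Σ p₁ᵢp₂ᵢ = 0.268360 + 0.192536 + 0.000031 = 0.460927
Σp_1ᵢ² = 0.4000² + 0.5926² + 0.0074² = 0.160000 + 0.351175 + 0.000055 = 0.511230
Σp_2ᵢ² = 0.6709² + 0.3249² + 0.0042² = 0.450107 + 0.105560 + 0.000018 = 0.555685
O = 0.460927 / √(0.511230 × 0.555685) = 0.460927 / 0.5329942 = 0.8648

0.86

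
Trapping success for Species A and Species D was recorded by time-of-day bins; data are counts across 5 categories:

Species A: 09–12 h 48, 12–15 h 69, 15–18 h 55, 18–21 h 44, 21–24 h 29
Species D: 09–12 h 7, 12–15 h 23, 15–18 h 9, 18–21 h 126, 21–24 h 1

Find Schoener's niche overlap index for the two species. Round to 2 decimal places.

Proportions for Species A (n=245): 48/245=0.1959, 69/245=0.2816, 55/245=0.2245, 44/245=0.1796, 29/245=0.1184
Proportions for Species D (n=166): 7/166=0.0422, 23/166=0.1386, 9/166=0.0542, 126/166=0.7590, 1/166=0.0060
Σ|p₁ᵢ − p₂ᵢ| = 0.1537 + 0.1430 + 0.1703 + 0.5794 + 0.1124 = 1.1588
D = 1 − ½ × 1.1588 = 1 − 0.57940 = 0.42060

0.42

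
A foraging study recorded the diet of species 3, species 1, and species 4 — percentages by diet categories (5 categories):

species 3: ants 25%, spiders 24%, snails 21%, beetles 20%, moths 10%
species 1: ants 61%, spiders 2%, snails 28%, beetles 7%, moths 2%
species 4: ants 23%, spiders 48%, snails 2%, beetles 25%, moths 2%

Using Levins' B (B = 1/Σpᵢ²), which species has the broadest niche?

Convert percentages to proportions (divide by 100).
Σp_3ᵢ² = 0.25² + 0.24² + 0.21² + 0.20² + 0.10² = 0.0625 + 0.0576 + 0.0441 + 0.0400 + 0.0100 = 0.2142
B_3 = 1 / 0.2142 = 4.6685
Σp_1ᵢ² = 0.61² + 0.02² + 0.28² + 0.07² + 0.02² = 0.3721 + 0.0004 + 0.0784 + 0.0049 + 0.0004 = 0.4562
B_1 = 1 / 0.4562 = 2.1920
Σp_4ᵢ² = 0.23² + 0.48² + 0.02² + 0.25² + 0.02² = 0.0529 + 0.2304 + 0.0004 + 0.0625 + 0.0004 = 0.3466
B_4 = 1 / 0.3466 = 2.8852
Highest B → broadest niche (most generalist): species 3 (B = 4.67).

species 3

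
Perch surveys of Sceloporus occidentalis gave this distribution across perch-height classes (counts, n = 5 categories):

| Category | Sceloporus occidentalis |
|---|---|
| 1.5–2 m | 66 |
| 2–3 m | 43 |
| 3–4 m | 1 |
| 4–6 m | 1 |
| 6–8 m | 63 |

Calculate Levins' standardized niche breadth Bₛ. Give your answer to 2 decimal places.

0.49

Proportions for Sceloporus occidentalis (n=174): 66/174=0.3793, 43/174=0.2471, 1/174=0.0057, 1/174=0.0057, 63/174=0.3621
Σpᵢ² = 0.3793² + 0.2471² + 0.0057² + 0.0057² + 0.3621² = 0.143868 + 0.061058 + 0.000032 + 0.000032 + 0.131116 = 0.336106
B = 1 / 0.336106 = 2.9753
Bₛ = (B − 1)/(n − 1) = (2.9753 − 1)/(5 − 1) = 1.9753/4 = 0.4938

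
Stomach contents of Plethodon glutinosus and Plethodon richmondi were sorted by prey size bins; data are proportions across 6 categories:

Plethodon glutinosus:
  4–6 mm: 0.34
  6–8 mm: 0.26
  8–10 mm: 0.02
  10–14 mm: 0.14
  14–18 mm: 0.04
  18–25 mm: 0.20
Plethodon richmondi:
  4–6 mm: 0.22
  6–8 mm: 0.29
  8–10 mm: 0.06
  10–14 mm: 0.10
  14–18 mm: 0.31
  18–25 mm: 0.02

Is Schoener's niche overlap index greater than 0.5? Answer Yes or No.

Yes

Σ|p₁ᵢ − p₂ᵢ| = 0.12 + 0.03 + 0.04 + 0.04 + 0.27 + 0.18 = 0.68
D = 1 − ½ × 0.68 = 1 − 0.340 = 0.6600
D = 0.6600 > 0.5 → Yes.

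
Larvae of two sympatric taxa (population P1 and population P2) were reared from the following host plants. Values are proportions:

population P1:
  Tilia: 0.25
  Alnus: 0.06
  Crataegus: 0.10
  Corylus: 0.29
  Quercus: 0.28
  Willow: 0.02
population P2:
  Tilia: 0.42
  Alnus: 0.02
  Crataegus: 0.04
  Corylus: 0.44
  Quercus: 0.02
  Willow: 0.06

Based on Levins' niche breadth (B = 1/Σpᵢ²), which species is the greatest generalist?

Σp_P1ᵢ² = 0.25² + 0.06² + 0.10² + 0.29² + 0.28² + 0.02² = 0.0625 + 0.0036 + 0.0100 + 0.0841 + 0.0784 + 0.0004 = 0.2390
B_P1 = 1 / 0.2390 = 4.1841
Σp_P2ᵢ² = 0.42² + 0.02² + 0.04² + 0.44² + 0.02² + 0.06² = 0.1764 + 0.0004 + 0.0016 + 0.1936 + 0.0004 + 0.0036 = 0.3760
B_P2 = 1 / 0.3760 = 2.6596
Highest B → broadest niche (most generalist): population P1 (B = 4.18).

population P1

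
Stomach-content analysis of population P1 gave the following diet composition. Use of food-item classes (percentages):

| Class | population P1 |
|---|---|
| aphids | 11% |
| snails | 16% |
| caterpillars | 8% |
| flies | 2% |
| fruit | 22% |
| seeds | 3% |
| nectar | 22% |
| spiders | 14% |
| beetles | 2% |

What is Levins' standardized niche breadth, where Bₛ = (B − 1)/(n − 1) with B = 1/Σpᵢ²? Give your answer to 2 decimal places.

0.65

Convert percentages to proportions (divide by 100).
Σpᵢ² = 0.11² + 0.16² + 0.08² + 0.02² + 0.22² + 0.03² + 0.22² + 0.14² + 0.02² = 0.0121 + 0.0256 + 0.0064 + 0.0004 + 0.0484 + 0.0009 + 0.0484 + 0.0196 + 0.0004 = 0.1622
B = 1 / 0.1622 = 6.1652
Bₛ = (B − 1)/(n − 1) = (6.1652 − 1)/(9 − 1) = 5.1652/8 = 0.6457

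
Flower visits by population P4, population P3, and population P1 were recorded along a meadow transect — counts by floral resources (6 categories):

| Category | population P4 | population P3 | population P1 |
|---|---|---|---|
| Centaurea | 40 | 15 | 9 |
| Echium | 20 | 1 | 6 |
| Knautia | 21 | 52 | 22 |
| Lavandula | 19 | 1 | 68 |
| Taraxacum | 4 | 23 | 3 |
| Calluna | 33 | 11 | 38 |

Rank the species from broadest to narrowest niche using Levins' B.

population P4 > population P1 > population P3

Proportions for population P4 (n=137): 40/137=0.2920, 20/137=0.1460, 21/137=0.1533, 19/137=0.1387, 4/137=0.0292, 33/137=0.2409
Proportions for population P3 (n=103): 15/103=0.1456, 1/103=0.0097, 52/103=0.5049, 1/103=0.0097, 23/103=0.2233, 11/103=0.1068
Proportions for population P1 (n=146): 9/146=0.0616, 6/146=0.0411, 22/146=0.1507, 68/146=0.4658, 3/146=0.0205, 38/146=0.2603
Σp_P4ᵢ² = 0.2920² + 0.1460² + 0.1533² + 0.1387² + 0.0292² + 0.2409² = 0.085264 + 0.021316 + 0.023501 + 0.019238 + 0.000853 + 0.058033 = 0.208205
B_P4 = 1 / 0.208205 = 4.8030
Σp_P3ᵢ² = 0.1456² + 0.0097² + 0.5049² + 0.0097² + 0.2233² + 0.1068² = 0.021199 + 0.000094 + 0.254924 + 0.000094 + 0.049863 + 0.011406 = 0.337580
B_P3 = 1 / 0.337580 = 2.9623
Σp_P1ᵢ² = 0.0616² + 0.0411² + 0.1507² + 0.4658² + 0.0205² + 0.2603² = 0.003795 + 0.001689 + 0.022710 + 0.216970 + 0.000420 + 0.067756 = 0.313340
B_P1 = 1 / 0.313340 = 3.1914
Ranking by B (broadest → narrowest): population P4 (4.80) > population P1 (3.19) > population P3 (2.96)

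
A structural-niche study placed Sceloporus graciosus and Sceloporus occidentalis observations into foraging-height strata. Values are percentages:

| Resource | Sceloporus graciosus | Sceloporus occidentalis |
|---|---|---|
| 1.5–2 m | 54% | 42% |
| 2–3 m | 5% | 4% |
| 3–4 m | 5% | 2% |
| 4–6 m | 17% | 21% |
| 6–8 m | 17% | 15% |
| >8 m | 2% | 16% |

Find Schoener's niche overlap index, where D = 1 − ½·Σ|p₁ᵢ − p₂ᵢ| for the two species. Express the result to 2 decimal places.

Convert percentages to proportions (divide by 100).
Σ|p₁ᵢ − p₂ᵢ| = 0.12 + 0.01 + 0.03 + 0.04 + 0.02 + 0.14 = 0.36
D = 1 − ½ × 0.36 = 1 − 0.180 = 0.8200

0.82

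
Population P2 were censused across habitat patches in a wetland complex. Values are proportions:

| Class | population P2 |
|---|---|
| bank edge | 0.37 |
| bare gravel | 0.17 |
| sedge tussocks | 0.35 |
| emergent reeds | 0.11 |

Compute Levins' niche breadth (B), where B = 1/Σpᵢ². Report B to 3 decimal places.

3.329

Σpᵢ² = 0.37² + 0.17² + 0.35² + 0.11² = 0.1369 + 0.0289 + 0.1225 + 0.0121 = 0.3004
B = 1 / 0.3004 = 3.32889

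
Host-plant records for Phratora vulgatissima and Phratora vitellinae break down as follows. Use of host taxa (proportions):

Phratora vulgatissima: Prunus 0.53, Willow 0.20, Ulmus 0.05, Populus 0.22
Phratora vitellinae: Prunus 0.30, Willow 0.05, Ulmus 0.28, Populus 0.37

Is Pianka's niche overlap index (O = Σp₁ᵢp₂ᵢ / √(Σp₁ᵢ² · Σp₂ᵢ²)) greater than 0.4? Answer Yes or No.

Σ p₁ᵢp₂ᵢ = 0.1590 + 0.0100 + 0.0140 + 0.0814 = 0.2644
Σp_1ᵢ² = 0.53² + 0.20² + 0.05² + 0.22² = 0.2809 + 0.0400 + 0.0025 + 0.0484 = 0.3718
Σp_2ᵢ² = 0.30² + 0.05² + 0.28² + 0.37² = 0.0900 + 0.0025 + 0.0784 + 0.1369 = 0.3078
O = 0.2644 / √(0.3718 × 0.3078) = 0.2644 / 0.33829 = 0.7816
O = 0.7816 > 0.4 → Yes.

Yes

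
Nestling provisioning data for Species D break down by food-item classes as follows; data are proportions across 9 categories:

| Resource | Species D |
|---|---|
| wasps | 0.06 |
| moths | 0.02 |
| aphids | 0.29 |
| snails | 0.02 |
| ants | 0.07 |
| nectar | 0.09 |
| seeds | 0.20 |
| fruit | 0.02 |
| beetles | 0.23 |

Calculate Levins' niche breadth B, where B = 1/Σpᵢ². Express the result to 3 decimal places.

Σpᵢ² = 0.06² + 0.02² + 0.29² + 0.02² + 0.07² + 0.09² + 0.20² + 0.02² + 0.23² = 0.0036 + 0.0004 + 0.0841 + 0.0004 + 0.0049 + 0.0081 + 0.0400 + 0.0004 + 0.0529 = 0.1948
B = 1 / 0.1948 = 5.13347

5.133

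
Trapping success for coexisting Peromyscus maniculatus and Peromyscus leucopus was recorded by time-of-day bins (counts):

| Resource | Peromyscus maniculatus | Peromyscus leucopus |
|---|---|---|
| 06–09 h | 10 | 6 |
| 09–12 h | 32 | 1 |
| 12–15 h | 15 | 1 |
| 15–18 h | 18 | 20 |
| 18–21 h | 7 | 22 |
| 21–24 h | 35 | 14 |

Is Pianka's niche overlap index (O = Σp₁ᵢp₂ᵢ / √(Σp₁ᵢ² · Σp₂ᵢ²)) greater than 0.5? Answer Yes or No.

Yes

Proportions for Peromyscus maniculatus (n=117): 10/117=0.0855, 32/117=0.2735, 15/117=0.1282, 18/117=0.1538, 7/117=0.0598, 35/117=0.2991
Proportions for Peromyscus leucopus (n=64): 6/64=0.0938, 1/64=0.0156, 1/64=0.0156, 20/64=0.3125, 22/64=0.3438, 14/64=0.2188
Σ p₁ᵢp₂ᵢ = 0.008020 + 0.004267 + 0.002000 + 0.048063 + 0.020559 + 0.065443 = 0.148352
Σp_1ᵢ² = 0.0855² + 0.2735² + 0.1282² + 0.1538² + 0.0598² + 0.2991² = 0.007310 + 0.074802 + 0.016435 + 0.023654 + 0.003576 + 0.089461 = 0.215238
Σp_2ᵢ² = 0.0938² + 0.0156² + 0.0156² + 0.3125² + 0.3438² + 0.2188² = 0.008798 + 0.000243 + 0.000243 + 0.097656 + 0.118198 + 0.047873 = 0.273011
O = 0.148352 / √(0.215238 × 0.273011) = 0.148352 / 0.2424095 = 0.6120
O = 0.6120 > 0.5 → Yes.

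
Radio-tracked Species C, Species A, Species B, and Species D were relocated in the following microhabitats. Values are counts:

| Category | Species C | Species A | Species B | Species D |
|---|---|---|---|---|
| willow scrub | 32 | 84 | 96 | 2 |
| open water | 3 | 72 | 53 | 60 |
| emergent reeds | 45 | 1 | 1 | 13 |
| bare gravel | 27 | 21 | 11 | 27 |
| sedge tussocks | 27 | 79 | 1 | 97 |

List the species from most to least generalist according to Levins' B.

Proportions for Species C (n=134): 32/134=0.2388, 3/134=0.0224, 45/134=0.3358, 27/134=0.2015, 27/134=0.2015
Proportions for Species A (n=257): 84/257=0.3268, 72/257=0.2802, 1/257=0.0039, 21/257=0.0817, 79/257=0.3074
Proportions for Species B (n=162): 96/162=0.5926, 53/162=0.3272, 1/162=0.0062, 11/162=0.0679, 1/162=0.0062
Proportions for Species D (n=199): 2/199=0.0101, 60/199=0.3015, 13/199=0.0653, 27/199=0.1357, 97/199=0.4874
Σp_Cᵢ² = 0.2388² + 0.0224² + 0.3358² + 0.2015² + 0.2015² = 0.057025 + 0.000502 + 0.112762 + 0.040602 + 0.040602 = 0.251493
B_C = 1 / 0.251493 = 3.9763
Σp_Aᵢ² = 0.3268² + 0.2802² + 0.0039² + 0.0817² + 0.3074² = 0.106798 + 0.078512 + 0.000015 + 0.006675 + 0.094495 = 0.286495
B_A = 1 / 0.286495 = 3.4905
Σp_Bᵢ² = 0.5926² + 0.3272² + 0.0062² + 0.0679² + 0.0062² = 0.351175 + 0.107060 + 0.000038 + 0.004610 + 0.000038 = 0.462921
B_B = 1 / 0.462921 = 2.1602
Σp_Dᵢ² = 0.0101² + 0.3015² + 0.0653² + 0.1357² + 0.4874² = 0.000102 + 0.090902 + 0.004264 + 0.018414 + 0.237559 = 0.351241
B_D = 1 / 0.351241 = 2.8470
Ranking by B (broadest → narrowest): Species C (3.98) > Species A (3.49) > Species D (2.85) > Species B (2.16)

Species C > Species A > Species D > Species B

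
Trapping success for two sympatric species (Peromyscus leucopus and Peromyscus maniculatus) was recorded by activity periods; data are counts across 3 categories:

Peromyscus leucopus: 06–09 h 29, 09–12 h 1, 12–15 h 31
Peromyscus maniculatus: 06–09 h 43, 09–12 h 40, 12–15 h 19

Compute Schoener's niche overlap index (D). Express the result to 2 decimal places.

Proportions for Peromyscus leucopus (n=61): 29/61=0.4754, 1/61=0.0164, 31/61=0.5082
Proportions for Peromyscus maniculatus (n=102): 43/102=0.4216, 40/102=0.3922, 19/102=0.1863
Σ|p₁ᵢ − p₂ᵢ| = 0.0538 + 0.3758 + 0.3219 = 0.7515
D = 1 − ½ × 0.7515 = 1 − 0.37575 = 0.62425

0.62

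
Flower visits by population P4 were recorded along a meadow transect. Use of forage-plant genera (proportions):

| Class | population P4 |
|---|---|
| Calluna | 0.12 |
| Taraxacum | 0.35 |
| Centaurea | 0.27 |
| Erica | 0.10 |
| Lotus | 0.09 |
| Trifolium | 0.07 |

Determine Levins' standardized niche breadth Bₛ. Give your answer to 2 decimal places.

0.66

Σpᵢ² = 0.12² + 0.35² + 0.27² + 0.10² + 0.09² + 0.07² = 0.0144 + 0.1225 + 0.0729 + 0.0100 + 0.0081 + 0.0049 = 0.2328
B = 1 / 0.2328 = 4.2955
Bₛ = (B − 1)/(n − 1) = (4.2955 − 1)/(6 − 1) = 3.2955/5 = 0.6591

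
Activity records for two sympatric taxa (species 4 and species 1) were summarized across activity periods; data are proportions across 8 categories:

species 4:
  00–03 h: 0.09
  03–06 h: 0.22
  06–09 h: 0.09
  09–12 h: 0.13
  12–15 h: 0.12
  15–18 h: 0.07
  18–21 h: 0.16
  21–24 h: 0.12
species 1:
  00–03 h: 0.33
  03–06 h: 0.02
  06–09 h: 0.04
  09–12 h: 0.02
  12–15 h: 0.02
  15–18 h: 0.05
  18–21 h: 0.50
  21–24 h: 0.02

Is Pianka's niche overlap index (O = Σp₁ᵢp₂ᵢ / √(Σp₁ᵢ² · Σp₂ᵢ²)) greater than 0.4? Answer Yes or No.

Σ p₁ᵢp₂ᵢ = 0.0297 + 0.0044 + 0.0036 + 0.0026 + 0.0024 + 0.0035 + 0.0800 + 0.0024 = 0.1286
Σp_1ᵢ² = 0.09² + 0.22² + 0.09² + 0.13² + 0.12² + 0.07² + 0.16² + 0.12² = 0.0081 + 0.0484 + 0.0081 + 0.0169 + 0.0144 + 0.0049 + 0.0256 + 0.0144 = 0.1408
Σp_2ᵢ² = 0.33² + 0.02² + 0.04² + 0.02² + 0.02² + 0.05² + 0.50² + 0.02² = 0.1089 + 0.0004 + 0.0016 + 0.0004 + 0.0004 + 0.0025 + 0.2500 + 0.0004 = 0.3646
O = 0.1286 / √(0.1408 × 0.3646) = 0.1286 / 0.22657 = 0.5676
O = 0.5676 > 0.4 → Yes.

Yes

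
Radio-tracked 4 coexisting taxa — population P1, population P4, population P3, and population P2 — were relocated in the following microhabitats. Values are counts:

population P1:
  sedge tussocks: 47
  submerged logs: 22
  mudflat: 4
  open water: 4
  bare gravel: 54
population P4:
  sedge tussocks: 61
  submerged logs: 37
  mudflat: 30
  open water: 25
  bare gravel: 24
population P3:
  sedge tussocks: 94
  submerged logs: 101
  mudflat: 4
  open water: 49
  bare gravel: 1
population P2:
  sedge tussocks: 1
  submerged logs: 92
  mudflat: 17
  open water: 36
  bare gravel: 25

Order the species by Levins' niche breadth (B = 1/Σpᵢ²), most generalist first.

Proportions for population P1 (n=131): 47/131=0.3588, 22/131=0.1679, 4/131=0.0305, 4/131=0.0305, 54/131=0.4122
Proportions for population P4 (n=177): 61/177=0.3446, 37/177=0.2090, 30/177=0.1695, 25/177=0.1412, 24/177=0.1356
Proportions for population P3 (n=249): 94/249=0.3775, 101/249=0.4056, 4/249=0.0161, 49/249=0.1968, 1/249=0.0040
Proportions for population P2 (n=171): 1/171=0.0058, 92/171=0.5380, 17/171=0.0994, 36/171=0.2105, 25/171=0.1462
Σp_P1ᵢ² = 0.3588² + 0.1679² + 0.0305² + 0.0305² + 0.4122² = 0.128737 + 0.028190 + 0.000930 + 0.000930 + 0.169909 = 0.328696
B_P1 = 1 / 0.328696 = 3.0423
Σp_P4ᵢ² = 0.3446² + 0.2090² + 0.1695² + 0.1412² + 0.1356² = 0.118749 + 0.043681 + 0.028730 + 0.019937 + 0.018387 = 0.229484
B_P4 = 1 / 0.229484 = 4.3576
Σp_P3ᵢ² = 0.3775² + 0.4056² + 0.0161² + 0.1968² + 0.0040² = 0.142506 + 0.164511 + 0.000259 + 0.038730 + 0.000016 = 0.346022
B_P3 = 1 / 0.346022 = 2.8900
Σp_P2ᵢ² = 0.0058² + 0.5380² + 0.0994² + 0.2105² + 0.1462² = 0.000034 + 0.289444 + 0.009880 + 0.044310 + 0.021374 = 0.365042
B_P2 = 1 / 0.365042 = 2.7394
Ranking by B (broadest → narrowest): population P4 (4.36) > population P1 (3.04) > population P3 (2.89) > population P2 (2.74)

population P4 > population P1 > population P3 > population P2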